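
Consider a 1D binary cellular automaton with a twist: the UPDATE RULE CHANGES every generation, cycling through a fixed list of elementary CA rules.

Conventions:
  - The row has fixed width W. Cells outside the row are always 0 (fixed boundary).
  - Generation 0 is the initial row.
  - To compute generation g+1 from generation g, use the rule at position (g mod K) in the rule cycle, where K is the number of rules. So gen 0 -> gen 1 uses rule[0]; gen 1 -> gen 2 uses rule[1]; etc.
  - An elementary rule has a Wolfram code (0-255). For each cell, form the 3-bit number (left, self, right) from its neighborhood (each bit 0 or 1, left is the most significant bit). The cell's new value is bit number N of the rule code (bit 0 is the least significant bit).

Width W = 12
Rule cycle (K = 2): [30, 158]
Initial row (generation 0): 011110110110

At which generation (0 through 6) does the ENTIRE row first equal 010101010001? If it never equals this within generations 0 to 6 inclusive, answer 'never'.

Answer: never

Derivation:
Gen 0: 011110110110
Gen 1 (rule 30): 110000100101
Gen 2 (rule 158): 101001111101
Gen 3 (rule 30): 101111000001
Gen 4 (rule 158): 101110100011
Gen 5 (rule 30): 101000110110
Gen 6 (rule 158): 101101100101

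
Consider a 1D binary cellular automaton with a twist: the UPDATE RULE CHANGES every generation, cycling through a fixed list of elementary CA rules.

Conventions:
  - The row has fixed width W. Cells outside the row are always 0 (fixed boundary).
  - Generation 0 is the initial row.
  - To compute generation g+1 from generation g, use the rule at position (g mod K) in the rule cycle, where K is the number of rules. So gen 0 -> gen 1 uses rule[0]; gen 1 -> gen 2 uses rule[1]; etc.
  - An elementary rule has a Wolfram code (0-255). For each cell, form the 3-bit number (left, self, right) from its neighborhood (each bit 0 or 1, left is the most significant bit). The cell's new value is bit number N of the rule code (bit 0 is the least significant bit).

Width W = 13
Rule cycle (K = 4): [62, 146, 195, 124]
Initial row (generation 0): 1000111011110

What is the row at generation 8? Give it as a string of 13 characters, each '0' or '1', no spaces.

Answer: 1000110111000

Derivation:
Gen 0: 1000111011110
Gen 1 (rule 62): 1101100110001
Gen 2 (rule 146): 0000011001010
Gen 3 (rule 195): 1111101010000
Gen 4 (rule 124): 1000111111000
Gen 5 (rule 62): 1101100000100
Gen 6 (rule 146): 0000010001010
Gen 7 (rule 195): 1111100110000
Gen 8 (rule 124): 1000110111000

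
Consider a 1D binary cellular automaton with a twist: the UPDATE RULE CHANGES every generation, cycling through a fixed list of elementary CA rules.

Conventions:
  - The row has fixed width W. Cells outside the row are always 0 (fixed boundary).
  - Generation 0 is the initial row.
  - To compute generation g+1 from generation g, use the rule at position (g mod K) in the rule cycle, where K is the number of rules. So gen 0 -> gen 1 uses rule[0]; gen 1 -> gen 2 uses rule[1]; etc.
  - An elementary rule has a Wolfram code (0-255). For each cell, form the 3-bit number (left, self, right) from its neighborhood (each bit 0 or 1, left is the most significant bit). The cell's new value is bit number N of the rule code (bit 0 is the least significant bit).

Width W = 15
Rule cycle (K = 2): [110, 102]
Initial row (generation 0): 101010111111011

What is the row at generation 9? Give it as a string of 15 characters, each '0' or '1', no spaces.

Gen 0: 101010111111011
Gen 1 (rule 110): 111111100001111
Gen 2 (rule 102): 000000100010001
Gen 3 (rule 110): 000001100110011
Gen 4 (rule 102): 000010101010101
Gen 5 (rule 110): 000111111111111
Gen 6 (rule 102): 001000000000001
Gen 7 (rule 110): 011000000000011
Gen 8 (rule 102): 101000000000101
Gen 9 (rule 110): 111000000001111

Answer: 111000000001111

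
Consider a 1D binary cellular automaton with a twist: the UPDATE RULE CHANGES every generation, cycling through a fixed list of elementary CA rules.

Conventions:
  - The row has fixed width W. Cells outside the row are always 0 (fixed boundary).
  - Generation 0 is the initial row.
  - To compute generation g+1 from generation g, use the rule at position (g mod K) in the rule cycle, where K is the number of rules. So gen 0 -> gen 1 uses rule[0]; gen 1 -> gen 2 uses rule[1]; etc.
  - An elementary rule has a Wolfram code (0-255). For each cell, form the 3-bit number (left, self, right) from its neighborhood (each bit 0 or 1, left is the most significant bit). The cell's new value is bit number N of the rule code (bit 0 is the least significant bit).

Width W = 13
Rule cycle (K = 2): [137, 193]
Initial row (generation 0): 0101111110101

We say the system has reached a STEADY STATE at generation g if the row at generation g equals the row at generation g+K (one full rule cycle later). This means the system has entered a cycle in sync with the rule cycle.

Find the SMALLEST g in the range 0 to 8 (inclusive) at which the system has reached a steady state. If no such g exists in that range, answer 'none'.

Answer: none

Derivation:
Gen 0: 0101111110101
Gen 1 (rule 137): 0001111100000
Gen 2 (rule 193): 1100111101111
Gen 3 (rule 137): 1000111001110
Gen 4 (rule 193): 0010011000110
Gen 5 (rule 137): 1000010010100
Gen 6 (rule 193): 0011000000001
Gen 7 (rule 137): 1010011111100
Gen 8 (rule 193): 0000001111101
Gen 9 (rule 137): 1111101111000
Gen 10 (rule 193): 0111100111011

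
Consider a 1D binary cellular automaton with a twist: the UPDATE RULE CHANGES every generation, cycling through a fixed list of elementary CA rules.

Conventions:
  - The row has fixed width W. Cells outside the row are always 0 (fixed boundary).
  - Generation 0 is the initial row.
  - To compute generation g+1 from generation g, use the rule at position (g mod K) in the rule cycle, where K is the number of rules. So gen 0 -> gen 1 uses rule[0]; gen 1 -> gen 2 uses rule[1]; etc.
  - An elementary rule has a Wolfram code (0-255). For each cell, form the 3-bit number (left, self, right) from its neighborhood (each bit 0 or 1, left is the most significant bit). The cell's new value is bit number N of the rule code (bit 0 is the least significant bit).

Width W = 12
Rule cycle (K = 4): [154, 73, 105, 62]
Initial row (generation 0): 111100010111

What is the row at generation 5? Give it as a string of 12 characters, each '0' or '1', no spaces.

Answer: 111101011000

Derivation:
Gen 0: 111100010111
Gen 1 (rule 154): 111010100110
Gen 2 (rule 73): 101000000110
Gen 3 (rule 105): 010011110110
Gen 4 (rule 62): 111110001101
Gen 5 (rule 154): 111101011000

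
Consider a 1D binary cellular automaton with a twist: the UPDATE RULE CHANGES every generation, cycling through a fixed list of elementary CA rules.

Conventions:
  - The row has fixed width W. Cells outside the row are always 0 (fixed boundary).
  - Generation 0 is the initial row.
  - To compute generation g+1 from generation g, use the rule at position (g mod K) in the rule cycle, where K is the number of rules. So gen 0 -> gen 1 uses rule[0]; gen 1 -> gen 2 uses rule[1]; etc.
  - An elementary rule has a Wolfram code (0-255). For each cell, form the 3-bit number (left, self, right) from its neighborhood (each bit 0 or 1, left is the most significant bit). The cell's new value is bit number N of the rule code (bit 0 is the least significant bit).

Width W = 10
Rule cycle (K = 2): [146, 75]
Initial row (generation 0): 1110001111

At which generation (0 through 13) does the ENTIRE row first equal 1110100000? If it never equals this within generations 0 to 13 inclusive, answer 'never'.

Gen 0: 1110001111
Gen 1 (rule 146): 0101010110
Gen 2 (rule 75): 1000000110
Gen 3 (rule 146): 0100001001
Gen 4 (rule 75): 1001110010
Gen 5 (rule 146): 0110101101
Gen 6 (rule 75): 1110001100
Gen 7 (rule 146): 0101010010
Gen 8 (rule 75): 1000000100
Gen 9 (rule 146): 0100001010
Gen 10 (rule 75): 1001110000
Gen 11 (rule 146): 0110101000
Gen 12 (rule 75): 1110000011
Gen 13 (rule 146): 0101000100

Answer: never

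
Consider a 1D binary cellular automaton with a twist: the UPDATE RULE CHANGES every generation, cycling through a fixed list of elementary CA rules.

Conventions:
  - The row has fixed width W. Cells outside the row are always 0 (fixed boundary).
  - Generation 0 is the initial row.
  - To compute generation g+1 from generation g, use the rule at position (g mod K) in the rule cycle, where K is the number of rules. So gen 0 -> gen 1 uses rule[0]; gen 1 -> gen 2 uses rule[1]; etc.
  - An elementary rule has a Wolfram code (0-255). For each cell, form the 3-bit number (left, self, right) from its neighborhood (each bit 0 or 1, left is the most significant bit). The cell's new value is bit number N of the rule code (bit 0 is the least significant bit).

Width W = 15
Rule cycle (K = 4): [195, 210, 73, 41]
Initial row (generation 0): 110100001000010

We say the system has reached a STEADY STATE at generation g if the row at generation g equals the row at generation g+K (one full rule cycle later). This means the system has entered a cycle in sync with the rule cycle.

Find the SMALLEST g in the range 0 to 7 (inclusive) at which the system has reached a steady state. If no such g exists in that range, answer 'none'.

Answer: none

Derivation:
Gen 0: 110100001000010
Gen 1 (rule 195): 010001110011100
Gen 2 (rule 210): 101010111101110
Gen 3 (rule 73): 000000100101010
Gen 4 (rule 41): 111110000010100
Gen 5 (rule 195): 011110111100001
Gen 6 (rule 210): 101110011110010
Gen 7 (rule 73): 001010010010000
Gen 8 (rule 41): 100100000000111
Gen 9 (rule 195): 001001111111011
Gen 10 (rule 210): 010110111111001
Gen 11 (rule 73): 000110100001000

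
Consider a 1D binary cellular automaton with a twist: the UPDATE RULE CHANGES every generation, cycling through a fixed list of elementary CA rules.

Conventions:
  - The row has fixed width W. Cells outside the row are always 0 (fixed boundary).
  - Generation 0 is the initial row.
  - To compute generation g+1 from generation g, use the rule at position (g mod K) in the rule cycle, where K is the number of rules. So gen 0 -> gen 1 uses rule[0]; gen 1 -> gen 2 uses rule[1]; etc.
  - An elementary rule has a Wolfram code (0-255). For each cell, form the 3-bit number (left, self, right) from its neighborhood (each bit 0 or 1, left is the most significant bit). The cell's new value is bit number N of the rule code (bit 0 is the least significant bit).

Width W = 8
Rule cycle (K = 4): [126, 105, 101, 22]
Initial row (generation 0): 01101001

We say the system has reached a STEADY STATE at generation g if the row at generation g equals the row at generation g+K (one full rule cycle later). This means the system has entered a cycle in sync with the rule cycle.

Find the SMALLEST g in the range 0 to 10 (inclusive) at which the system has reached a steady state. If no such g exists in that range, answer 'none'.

Gen 0: 01101001
Gen 1 (rule 126): 11111111
Gen 2 (rule 105): 10000001
Gen 3 (rule 101): 10111101
Gen 4 (rule 22): 10000001
Gen 5 (rule 126): 11000011
Gen 6 (rule 105): 11011011
Gen 7 (rule 101): 01101101
Gen 8 (rule 22): 10000001
Gen 9 (rule 126): 11000011
Gen 10 (rule 105): 11011011
Gen 11 (rule 101): 01101101
Gen 12 (rule 22): 10000001
Gen 13 (rule 126): 11000011
Gen 14 (rule 105): 11011011

Answer: 4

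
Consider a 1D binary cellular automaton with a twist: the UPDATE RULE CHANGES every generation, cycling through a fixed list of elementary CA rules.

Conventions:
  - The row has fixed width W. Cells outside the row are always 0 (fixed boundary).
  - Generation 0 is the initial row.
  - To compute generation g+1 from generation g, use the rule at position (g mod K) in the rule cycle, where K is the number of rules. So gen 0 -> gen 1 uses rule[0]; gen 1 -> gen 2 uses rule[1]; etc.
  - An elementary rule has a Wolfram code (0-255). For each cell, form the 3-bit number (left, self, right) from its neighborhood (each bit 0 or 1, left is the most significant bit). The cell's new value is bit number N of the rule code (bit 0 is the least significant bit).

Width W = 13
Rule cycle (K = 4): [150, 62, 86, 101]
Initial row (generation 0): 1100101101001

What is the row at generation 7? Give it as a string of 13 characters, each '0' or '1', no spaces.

Answer: 1001000100001

Derivation:
Gen 0: 1100101101001
Gen 1 (rule 150): 0011100001111
Gen 2 (rule 62): 0110010011000
Gen 3 (rule 86): 1011111101100
Gen 4 (rule 101): 1100000110101
Gen 5 (rule 150): 0010001000101
Gen 6 (rule 62): 0111011101111
Gen 7 (rule 86): 1001000100001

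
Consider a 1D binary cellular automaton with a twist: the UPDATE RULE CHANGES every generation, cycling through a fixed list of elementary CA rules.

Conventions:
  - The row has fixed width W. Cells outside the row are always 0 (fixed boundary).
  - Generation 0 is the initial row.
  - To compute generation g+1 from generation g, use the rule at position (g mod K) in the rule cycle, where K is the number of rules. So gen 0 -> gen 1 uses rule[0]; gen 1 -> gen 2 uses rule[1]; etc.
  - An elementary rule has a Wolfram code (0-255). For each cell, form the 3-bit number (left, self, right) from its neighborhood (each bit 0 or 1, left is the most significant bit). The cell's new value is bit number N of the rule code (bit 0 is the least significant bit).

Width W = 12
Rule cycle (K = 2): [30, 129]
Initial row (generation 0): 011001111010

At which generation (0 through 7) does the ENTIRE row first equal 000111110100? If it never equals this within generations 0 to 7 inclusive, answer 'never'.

Gen 0: 011001111010
Gen 1 (rule 30): 110111000011
Gen 2 (rule 129): 000010011000
Gen 3 (rule 30): 000111110100
Gen 4 (rule 129): 110011100001
Gen 5 (rule 30): 101110010011
Gen 6 (rule 129): 000100000000
Gen 7 (rule 30): 001110000000

Answer: 3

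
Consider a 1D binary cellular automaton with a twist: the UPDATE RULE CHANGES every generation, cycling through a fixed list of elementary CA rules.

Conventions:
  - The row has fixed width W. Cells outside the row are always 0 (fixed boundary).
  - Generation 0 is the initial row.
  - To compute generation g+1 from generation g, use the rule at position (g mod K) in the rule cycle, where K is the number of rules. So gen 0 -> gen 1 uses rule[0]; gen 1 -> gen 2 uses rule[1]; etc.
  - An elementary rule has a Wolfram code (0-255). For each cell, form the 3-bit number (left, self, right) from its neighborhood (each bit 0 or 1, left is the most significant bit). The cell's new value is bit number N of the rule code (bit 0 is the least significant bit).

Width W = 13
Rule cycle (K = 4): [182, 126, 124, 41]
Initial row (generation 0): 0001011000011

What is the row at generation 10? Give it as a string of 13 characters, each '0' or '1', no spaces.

Answer: 1111110111011

Derivation:
Gen 0: 0001011000011
Gen 1 (rule 182): 0011100100100
Gen 2 (rule 126): 0110111111110
Gen 3 (rule 124): 0111100000011
Gen 4 (rule 41): 0100001111010
Gen 5 (rule 182): 1110010110111
Gen 6 (rule 126): 1011111111101
Gen 7 (rule 124): 1110000000111
Gen 8 (rule 41): 1000111110100
Gen 9 (rule 182): 1101011101110
Gen 10 (rule 126): 1111110111011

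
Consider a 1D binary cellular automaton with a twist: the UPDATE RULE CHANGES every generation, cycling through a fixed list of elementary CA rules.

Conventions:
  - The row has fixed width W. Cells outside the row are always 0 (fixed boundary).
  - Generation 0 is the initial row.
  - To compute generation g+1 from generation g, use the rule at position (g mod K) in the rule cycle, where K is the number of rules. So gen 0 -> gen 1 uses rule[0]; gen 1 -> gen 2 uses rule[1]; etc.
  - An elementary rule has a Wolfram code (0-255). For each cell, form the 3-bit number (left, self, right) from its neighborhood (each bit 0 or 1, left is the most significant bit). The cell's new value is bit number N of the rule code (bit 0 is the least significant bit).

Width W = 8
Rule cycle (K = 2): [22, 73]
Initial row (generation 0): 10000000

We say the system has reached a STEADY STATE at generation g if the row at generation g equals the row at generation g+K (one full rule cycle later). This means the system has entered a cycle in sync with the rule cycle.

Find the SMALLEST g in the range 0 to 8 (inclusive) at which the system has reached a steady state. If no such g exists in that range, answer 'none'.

Answer: 3

Derivation:
Gen 0: 10000000
Gen 1 (rule 22): 11000000
Gen 2 (rule 73): 11011111
Gen 3 (rule 22): 00000000
Gen 4 (rule 73): 11111111
Gen 5 (rule 22): 00000000
Gen 6 (rule 73): 11111111
Gen 7 (rule 22): 00000000
Gen 8 (rule 73): 11111111
Gen 9 (rule 22): 00000000
Gen 10 (rule 73): 11111111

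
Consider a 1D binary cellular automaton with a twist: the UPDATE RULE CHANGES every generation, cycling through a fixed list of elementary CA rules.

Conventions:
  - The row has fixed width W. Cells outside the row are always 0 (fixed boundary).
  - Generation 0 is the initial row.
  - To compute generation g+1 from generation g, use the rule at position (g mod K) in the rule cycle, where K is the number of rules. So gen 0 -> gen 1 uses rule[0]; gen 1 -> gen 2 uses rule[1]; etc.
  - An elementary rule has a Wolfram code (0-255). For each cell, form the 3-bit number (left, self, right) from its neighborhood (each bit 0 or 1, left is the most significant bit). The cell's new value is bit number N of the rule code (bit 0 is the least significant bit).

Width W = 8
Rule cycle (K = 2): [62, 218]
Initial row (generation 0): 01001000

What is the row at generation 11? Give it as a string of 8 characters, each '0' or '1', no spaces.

Answer: 10001000

Derivation:
Gen 0: 01001000
Gen 1 (rule 62): 11111100
Gen 2 (rule 218): 11111110
Gen 3 (rule 62): 10000001
Gen 4 (rule 218): 01000010
Gen 5 (rule 62): 11100111
Gen 6 (rule 218): 11111111
Gen 7 (rule 62): 10000000
Gen 8 (rule 218): 01000000
Gen 9 (rule 62): 11100000
Gen 10 (rule 218): 11110000
Gen 11 (rule 62): 10001000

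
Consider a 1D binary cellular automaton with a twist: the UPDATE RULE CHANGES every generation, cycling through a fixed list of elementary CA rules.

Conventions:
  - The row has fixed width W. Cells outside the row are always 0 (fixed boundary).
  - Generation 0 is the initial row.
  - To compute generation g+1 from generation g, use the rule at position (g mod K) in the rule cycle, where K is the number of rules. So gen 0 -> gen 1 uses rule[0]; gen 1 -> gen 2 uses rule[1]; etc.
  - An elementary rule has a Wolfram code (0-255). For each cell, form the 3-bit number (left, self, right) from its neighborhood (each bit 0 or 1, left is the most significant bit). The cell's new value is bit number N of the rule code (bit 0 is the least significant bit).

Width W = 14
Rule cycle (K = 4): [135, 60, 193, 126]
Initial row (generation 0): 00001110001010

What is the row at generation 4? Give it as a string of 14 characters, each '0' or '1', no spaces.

Answer: 01111111000111

Derivation:
Gen 0: 00001110001010
Gen 1 (rule 135): 11110100111010
Gen 2 (rule 60): 10001110100111
Gen 3 (rule 193): 00100110000011
Gen 4 (rule 126): 01111111000111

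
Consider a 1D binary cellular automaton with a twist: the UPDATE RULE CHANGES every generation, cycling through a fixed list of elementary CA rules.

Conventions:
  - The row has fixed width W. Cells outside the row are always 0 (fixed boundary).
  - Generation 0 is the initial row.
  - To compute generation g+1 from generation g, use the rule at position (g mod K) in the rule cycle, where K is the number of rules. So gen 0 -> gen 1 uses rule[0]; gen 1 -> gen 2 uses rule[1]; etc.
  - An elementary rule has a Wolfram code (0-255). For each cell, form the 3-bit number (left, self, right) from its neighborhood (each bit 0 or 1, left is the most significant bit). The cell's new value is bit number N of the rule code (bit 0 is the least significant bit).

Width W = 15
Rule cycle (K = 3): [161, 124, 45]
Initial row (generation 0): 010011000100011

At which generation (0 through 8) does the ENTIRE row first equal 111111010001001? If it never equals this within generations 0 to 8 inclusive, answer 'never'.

Answer: 3

Derivation:
Gen 0: 010011000100011
Gen 1 (rule 161): 000000010001000
Gen 2 (rule 124): 000000011001100
Gen 3 (rule 45): 111111010001001
Gen 4 (rule 161): 011110100100000
Gen 5 (rule 124): 010011110110000
Gen 6 (rule 45): 010010001100111
Gen 7 (rule 161): 000000100000010
Gen 8 (rule 124): 000000110000011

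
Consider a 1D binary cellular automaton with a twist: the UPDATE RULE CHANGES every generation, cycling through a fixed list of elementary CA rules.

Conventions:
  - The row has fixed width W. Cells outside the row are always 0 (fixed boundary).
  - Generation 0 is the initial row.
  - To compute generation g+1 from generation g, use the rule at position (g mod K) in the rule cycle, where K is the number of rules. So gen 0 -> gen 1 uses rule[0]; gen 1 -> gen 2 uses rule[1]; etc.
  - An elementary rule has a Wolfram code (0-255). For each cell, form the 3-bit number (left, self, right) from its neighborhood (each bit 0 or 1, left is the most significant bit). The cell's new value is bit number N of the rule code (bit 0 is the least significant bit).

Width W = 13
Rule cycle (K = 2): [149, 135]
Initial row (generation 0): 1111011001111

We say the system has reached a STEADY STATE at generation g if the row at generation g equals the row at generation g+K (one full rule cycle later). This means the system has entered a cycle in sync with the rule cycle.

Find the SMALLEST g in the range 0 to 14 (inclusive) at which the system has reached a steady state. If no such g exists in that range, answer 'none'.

Answer: none

Derivation:
Gen 0: 1111011001111
Gen 1 (rule 149): 0110000100110
Gen 2 (rule 135): 1000111101000
Gen 3 (rule 149): 1110011001111
Gen 4 (rule 135): 0100100010110
Gen 5 (rule 149): 0110111010001
Gen 6 (rule 135): 1000010010111
Gen 7 (rule 149): 1111011010010
Gen 8 (rule 135): 0110000010110
Gen 9 (rule 149): 0001111010001
Gen 10 (rule 135): 1110110010111
Gen 11 (rule 149): 0100001010010
Gen 12 (rule 135): 1101111010110
Gen 13 (rule 149): 0000110010001
Gen 14 (rule 135): 1111000110111
Gen 15 (rule 149): 0110110000010
Gen 16 (rule 135): 1000000111110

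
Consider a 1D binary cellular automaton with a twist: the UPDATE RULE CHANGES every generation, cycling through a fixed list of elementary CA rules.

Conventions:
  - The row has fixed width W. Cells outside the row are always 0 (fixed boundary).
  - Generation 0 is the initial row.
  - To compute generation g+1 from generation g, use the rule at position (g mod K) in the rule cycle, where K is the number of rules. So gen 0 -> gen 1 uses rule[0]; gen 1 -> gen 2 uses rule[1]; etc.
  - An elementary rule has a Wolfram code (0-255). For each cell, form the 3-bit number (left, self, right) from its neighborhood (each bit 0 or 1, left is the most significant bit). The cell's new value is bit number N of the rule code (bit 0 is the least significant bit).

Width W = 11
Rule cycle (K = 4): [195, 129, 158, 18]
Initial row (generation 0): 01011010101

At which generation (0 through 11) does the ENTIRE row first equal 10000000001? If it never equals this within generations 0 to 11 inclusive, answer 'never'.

Answer: 4

Derivation:
Gen 0: 01011010101
Gen 1 (rule 195): 10001000000
Gen 2 (rule 129): 00100011111
Gen 3 (rule 158): 01110111110
Gen 4 (rule 18): 10000000001
Gen 5 (rule 195): 00111111110
Gen 6 (rule 129): 10011111100
Gen 7 (rule 158): 11111111010
Gen 8 (rule 18): 00000000001
Gen 9 (rule 195): 11111111110
Gen 10 (rule 129): 01111111100
Gen 11 (rule 158): 11111111010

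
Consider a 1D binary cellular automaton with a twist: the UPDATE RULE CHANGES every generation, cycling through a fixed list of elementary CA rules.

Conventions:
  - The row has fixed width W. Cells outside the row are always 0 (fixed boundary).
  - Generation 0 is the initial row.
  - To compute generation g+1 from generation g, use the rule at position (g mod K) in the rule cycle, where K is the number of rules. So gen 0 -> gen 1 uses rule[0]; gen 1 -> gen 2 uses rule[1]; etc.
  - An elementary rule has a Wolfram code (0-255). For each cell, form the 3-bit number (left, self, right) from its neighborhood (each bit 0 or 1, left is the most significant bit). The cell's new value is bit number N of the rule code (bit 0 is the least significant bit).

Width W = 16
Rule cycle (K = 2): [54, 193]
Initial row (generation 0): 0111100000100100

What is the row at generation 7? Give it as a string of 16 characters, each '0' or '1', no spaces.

Gen 0: 0111100000100100
Gen 1 (rule 54): 1000010001111110
Gen 2 (rule 193): 0011000100111110
Gen 3 (rule 54): 0100101111000001
Gen 4 (rule 193): 0000000111011100
Gen 5 (rule 54): 0000001000100010
Gen 6 (rule 193): 1111100010001000
Gen 7 (rule 54): 0000010111011100

Answer: 0000010111011100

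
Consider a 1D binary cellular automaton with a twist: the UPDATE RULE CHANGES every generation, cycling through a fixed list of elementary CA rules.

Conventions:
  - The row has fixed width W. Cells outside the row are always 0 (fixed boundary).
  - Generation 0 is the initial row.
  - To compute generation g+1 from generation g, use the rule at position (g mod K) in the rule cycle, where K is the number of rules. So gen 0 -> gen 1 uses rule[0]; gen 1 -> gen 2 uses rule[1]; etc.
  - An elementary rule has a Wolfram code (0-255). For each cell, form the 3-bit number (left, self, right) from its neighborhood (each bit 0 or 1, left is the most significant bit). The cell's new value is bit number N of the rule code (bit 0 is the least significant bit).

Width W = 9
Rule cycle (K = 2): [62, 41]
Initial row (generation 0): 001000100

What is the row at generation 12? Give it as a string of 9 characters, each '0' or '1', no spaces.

Answer: 100000100

Derivation:
Gen 0: 001000100
Gen 1 (rule 62): 011101110
Gen 2 (rule 41): 010011000
Gen 3 (rule 62): 111110100
Gen 4 (rule 41): 100001001
Gen 5 (rule 62): 110011111
Gen 6 (rule 41): 100010000
Gen 7 (rule 62): 110111000
Gen 8 (rule 41): 101100011
Gen 9 (rule 62): 111010110
Gen 10 (rule 41): 100101100
Gen 11 (rule 62): 111111010
Gen 12 (rule 41): 100000100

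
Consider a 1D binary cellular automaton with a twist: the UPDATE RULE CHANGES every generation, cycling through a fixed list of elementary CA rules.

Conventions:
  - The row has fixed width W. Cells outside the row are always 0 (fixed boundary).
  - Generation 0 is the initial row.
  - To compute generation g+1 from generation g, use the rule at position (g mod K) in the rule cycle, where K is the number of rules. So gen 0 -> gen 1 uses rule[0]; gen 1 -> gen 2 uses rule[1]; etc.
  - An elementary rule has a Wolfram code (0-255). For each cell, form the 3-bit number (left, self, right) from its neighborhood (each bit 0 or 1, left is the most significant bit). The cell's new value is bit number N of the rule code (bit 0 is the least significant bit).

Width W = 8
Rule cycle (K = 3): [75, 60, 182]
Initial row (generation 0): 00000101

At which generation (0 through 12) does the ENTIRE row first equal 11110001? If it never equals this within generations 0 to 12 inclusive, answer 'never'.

Answer: never

Derivation:
Gen 0: 00000101
Gen 1 (rule 75): 11111000
Gen 2 (rule 60): 10000100
Gen 3 (rule 182): 11001110
Gen 4 (rule 75): 11011010
Gen 5 (rule 60): 10110111
Gen 6 (rule 182): 11001010
Gen 7 (rule 75): 11010000
Gen 8 (rule 60): 10111000
Gen 9 (rule 182): 11010100
Gen 10 (rule 75): 11000001
Gen 11 (rule 60): 10100001
Gen 12 (rule 182): 11110011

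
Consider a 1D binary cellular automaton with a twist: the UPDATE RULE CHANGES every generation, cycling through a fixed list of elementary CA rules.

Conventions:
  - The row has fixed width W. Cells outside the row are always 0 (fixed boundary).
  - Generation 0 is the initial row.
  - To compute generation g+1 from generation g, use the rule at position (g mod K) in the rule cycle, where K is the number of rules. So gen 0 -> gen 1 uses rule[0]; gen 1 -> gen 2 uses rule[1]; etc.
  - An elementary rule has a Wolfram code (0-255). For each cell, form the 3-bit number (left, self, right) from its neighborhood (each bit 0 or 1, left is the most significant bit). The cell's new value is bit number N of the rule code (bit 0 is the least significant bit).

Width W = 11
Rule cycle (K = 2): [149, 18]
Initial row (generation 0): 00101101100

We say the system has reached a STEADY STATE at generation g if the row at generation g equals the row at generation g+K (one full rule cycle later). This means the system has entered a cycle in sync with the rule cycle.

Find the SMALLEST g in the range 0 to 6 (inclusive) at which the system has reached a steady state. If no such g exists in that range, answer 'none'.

Gen 0: 00101101100
Gen 1 (rule 149): 10100000011
Gen 2 (rule 18): 00010000100
Gen 3 (rule 149): 11011110111
Gen 4 (rule 18): 00000000000
Gen 5 (rule 149): 11111111111
Gen 6 (rule 18): 00000000000
Gen 7 (rule 149): 11111111111
Gen 8 (rule 18): 00000000000

Answer: 4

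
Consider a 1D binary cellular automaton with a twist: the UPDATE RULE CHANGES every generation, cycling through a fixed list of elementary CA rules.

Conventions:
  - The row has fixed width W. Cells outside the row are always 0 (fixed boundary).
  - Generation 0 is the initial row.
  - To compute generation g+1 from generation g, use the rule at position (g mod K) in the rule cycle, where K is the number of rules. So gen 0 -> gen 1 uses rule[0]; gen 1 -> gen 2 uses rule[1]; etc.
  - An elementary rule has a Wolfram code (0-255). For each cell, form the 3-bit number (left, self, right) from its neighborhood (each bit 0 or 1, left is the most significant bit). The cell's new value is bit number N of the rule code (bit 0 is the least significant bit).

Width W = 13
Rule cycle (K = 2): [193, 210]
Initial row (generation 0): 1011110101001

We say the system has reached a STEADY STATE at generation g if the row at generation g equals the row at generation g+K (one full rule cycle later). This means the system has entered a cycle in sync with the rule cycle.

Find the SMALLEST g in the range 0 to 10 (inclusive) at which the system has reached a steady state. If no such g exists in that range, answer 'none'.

Gen 0: 1011110101001
Gen 1 (rule 193): 0001110000000
Gen 2 (rule 210): 0010111000000
Gen 3 (rule 193): 1000011011111
Gen 4 (rule 210): 0100101001111
Gen 5 (rule 193): 0000000000111
Gen 6 (rule 210): 0000000001011
Gen 7 (rule 193): 1111111100001
Gen 8 (rule 210): 0111111110010
Gen 9 (rule 193): 0011111110000
Gen 10 (rule 210): 0101111111000
Gen 11 (rule 193): 0000111111011
Gen 12 (rule 210): 0001011111001

Answer: none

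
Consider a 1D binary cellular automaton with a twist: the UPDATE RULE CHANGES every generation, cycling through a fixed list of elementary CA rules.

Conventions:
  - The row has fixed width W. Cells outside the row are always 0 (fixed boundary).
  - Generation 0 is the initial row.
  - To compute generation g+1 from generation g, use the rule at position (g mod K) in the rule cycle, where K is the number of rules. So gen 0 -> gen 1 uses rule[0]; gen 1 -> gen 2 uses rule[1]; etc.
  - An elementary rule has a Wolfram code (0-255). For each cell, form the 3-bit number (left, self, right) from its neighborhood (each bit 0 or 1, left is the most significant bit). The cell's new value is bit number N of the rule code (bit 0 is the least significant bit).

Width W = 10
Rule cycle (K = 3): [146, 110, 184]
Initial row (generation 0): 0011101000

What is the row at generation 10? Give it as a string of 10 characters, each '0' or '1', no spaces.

Gen 0: 0011101000
Gen 1 (rule 146): 0101000100
Gen 2 (rule 110): 1111001100
Gen 3 (rule 184): 1110101010
Gen 4 (rule 146): 0100000001
Gen 5 (rule 110): 1100000011
Gen 6 (rule 184): 1010000010
Gen 7 (rule 146): 0001000101
Gen 8 (rule 110): 0011001111
Gen 9 (rule 184): 0010101110
Gen 10 (rule 146): 0100000101

Answer: 0100000101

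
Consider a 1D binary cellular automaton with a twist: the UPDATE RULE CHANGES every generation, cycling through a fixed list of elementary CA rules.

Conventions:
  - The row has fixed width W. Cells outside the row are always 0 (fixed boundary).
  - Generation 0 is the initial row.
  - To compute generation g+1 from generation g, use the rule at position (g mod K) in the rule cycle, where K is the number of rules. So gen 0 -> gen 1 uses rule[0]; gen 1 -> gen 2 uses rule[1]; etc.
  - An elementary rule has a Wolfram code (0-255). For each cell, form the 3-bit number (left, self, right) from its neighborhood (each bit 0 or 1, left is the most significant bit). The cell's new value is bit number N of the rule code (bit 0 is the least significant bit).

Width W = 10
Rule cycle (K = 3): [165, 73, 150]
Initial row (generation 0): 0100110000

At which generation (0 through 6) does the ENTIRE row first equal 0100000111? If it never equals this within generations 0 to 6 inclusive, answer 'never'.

Gen 0: 0100110000
Gen 1 (rule 165): 0100000111
Gen 2 (rule 73): 0001110101
Gen 3 (rule 150): 0010100101
Gen 4 (rule 165): 1011100111
Gen 5 (rule 73): 0010100101
Gen 6 (rule 150): 0110111101

Answer: 1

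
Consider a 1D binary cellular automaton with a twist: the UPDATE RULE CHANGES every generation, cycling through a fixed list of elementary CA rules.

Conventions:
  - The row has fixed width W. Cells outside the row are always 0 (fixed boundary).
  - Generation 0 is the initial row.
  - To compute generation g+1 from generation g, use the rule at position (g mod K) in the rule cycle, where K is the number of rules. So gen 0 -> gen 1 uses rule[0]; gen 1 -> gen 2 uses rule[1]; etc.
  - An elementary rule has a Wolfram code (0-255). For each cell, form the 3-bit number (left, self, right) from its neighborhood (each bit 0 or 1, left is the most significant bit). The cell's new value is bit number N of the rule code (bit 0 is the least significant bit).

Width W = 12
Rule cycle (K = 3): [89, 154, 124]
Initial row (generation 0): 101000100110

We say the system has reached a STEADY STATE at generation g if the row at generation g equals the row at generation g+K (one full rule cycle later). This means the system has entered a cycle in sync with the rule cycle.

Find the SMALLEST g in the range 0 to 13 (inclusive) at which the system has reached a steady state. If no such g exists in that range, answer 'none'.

Gen 0: 101000100110
Gen 1 (rule 89): 000110010111
Gen 2 (rule 154): 001101100110
Gen 3 (rule 124): 001111110111
Gen 4 (rule 89): 101000010101
Gen 5 (rule 154): 000100100000
Gen 6 (rule 124): 000110110000
Gen 7 (rule 89): 110110111111
Gen 8 (rule 154): 100100111110
Gen 9 (rule 124): 110110100011
Gen 10 (rule 89): 110110011011
Gen 11 (rule 154): 100101110010
Gen 12 (rule 124): 110111011011
Gen 13 (rule 89): 110101011011
Gen 14 (rule 154): 100000010010
Gen 15 (rule 124): 110000011011
Gen 16 (rule 89): 111111011011

Answer: none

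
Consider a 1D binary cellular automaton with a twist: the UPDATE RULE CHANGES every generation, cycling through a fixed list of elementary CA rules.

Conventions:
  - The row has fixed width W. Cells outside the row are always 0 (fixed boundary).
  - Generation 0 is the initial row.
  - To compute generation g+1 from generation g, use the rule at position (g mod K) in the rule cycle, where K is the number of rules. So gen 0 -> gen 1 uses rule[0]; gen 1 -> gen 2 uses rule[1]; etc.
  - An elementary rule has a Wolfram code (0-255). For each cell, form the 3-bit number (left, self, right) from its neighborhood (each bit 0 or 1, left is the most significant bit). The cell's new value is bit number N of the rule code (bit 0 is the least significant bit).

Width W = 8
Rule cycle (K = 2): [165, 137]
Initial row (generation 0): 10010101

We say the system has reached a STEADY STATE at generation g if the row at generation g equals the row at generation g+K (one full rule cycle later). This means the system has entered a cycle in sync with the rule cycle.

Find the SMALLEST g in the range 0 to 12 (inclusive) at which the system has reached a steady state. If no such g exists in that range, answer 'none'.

Answer: none

Derivation:
Gen 0: 10010101
Gen 1 (rule 165): 10011111
Gen 2 (rule 137): 00011110
Gen 3 (rule 165): 11001100
Gen 4 (rule 137): 10001001
Gen 5 (rule 165): 10101001
Gen 6 (rule 137): 00000000
Gen 7 (rule 165): 11111111
Gen 8 (rule 137): 11111110
Gen 9 (rule 165): 01111100
Gen 10 (rule 137): 01111001
Gen 11 (rule 165): 00110001
Gen 12 (rule 137): 10100100
Gen 13 (rule 165): 11100101
Gen 14 (rule 137): 11000000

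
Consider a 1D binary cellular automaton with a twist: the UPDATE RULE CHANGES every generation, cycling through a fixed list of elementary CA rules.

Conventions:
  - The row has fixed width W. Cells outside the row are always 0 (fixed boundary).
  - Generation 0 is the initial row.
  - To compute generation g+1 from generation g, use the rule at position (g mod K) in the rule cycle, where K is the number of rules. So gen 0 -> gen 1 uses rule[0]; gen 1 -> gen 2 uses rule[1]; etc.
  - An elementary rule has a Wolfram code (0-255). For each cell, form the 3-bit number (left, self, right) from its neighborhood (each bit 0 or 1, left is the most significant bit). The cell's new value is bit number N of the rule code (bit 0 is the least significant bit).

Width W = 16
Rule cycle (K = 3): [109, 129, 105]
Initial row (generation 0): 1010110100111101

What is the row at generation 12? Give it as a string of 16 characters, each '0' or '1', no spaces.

Answer: 0100000000100001

Derivation:
Gen 0: 1010110100111101
Gen 1 (rule 109): 1111111100100111
Gen 2 (rule 129): 0111111000000010
Gen 3 (rule 105): 0100001011111000
Gen 4 (rule 109): 0101101110001011
Gen 5 (rule 129): 0000000100100000
Gen 6 (rule 105): 1111110000001111
Gen 7 (rule 109): 1000010111101001
Gen 8 (rule 129): 0011000011000000
Gen 9 (rule 105): 1011011011011111
Gen 10 (rule 109): 1111111111110001
Gen 11 (rule 129): 0111111111100100
Gen 12 (rule 105): 0100000000100001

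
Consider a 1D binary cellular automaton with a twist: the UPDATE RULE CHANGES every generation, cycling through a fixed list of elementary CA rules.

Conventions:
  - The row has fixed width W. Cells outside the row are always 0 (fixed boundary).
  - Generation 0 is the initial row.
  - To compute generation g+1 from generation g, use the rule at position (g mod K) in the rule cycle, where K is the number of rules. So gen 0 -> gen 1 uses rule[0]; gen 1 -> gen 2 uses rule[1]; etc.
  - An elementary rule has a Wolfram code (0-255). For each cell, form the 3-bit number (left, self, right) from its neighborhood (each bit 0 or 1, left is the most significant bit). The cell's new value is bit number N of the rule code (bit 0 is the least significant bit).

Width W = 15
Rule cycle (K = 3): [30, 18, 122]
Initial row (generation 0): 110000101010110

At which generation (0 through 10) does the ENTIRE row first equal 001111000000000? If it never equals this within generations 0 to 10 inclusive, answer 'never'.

Gen 0: 110000101010110
Gen 1 (rule 30): 101001101010101
Gen 2 (rule 18): 000110000000000
Gen 3 (rule 122): 001111000000000
Gen 4 (rule 30): 011000100000000
Gen 5 (rule 18): 100101010000000
Gen 6 (rule 122): 011010101000000
Gen 7 (rule 30): 110010101100000
Gen 8 (rule 18): 001100000010000
Gen 9 (rule 122): 011110000101000
Gen 10 (rule 30): 110001001101100

Answer: 3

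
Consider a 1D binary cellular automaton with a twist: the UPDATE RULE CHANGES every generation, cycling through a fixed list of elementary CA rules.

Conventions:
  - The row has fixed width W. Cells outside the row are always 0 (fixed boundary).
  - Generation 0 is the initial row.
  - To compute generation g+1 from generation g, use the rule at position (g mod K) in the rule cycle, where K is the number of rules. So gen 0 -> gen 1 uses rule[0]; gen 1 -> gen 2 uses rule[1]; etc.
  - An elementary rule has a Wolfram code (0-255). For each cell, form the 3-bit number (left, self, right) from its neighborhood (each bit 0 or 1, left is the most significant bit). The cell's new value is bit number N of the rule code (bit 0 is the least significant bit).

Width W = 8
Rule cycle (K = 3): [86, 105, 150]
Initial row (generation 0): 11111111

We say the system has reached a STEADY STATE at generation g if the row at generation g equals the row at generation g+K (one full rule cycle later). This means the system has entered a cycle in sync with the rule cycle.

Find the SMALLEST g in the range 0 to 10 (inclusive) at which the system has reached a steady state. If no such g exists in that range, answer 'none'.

Answer: 3

Derivation:
Gen 0: 11111111
Gen 1 (rule 86): 00000001
Gen 2 (rule 105): 11111100
Gen 3 (rule 150): 01111010
Gen 4 (rule 86): 10001011
Gen 5 (rule 105): 00100111
Gen 6 (rule 150): 01111010
Gen 7 (rule 86): 10001011
Gen 8 (rule 105): 00100111
Gen 9 (rule 150): 01111010
Gen 10 (rule 86): 10001011
Gen 11 (rule 105): 00100111
Gen 12 (rule 150): 01111010
Gen 13 (rule 86): 10001011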